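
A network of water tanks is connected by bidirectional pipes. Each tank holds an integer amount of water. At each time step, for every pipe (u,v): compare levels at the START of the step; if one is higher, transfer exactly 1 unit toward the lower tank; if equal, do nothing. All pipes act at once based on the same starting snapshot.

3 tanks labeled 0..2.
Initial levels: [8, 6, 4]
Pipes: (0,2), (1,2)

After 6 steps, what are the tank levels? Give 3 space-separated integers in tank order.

Step 1: flows [0->2,1->2] -> levels [7 5 6]
Step 2: flows [0->2,2->1] -> levels [6 6 6]
Step 3: flows [0=2,1=2] -> levels [6 6 6]
  -> stable; steps 4..6 unchanged -> [6 6 6]

Answer: 6 6 6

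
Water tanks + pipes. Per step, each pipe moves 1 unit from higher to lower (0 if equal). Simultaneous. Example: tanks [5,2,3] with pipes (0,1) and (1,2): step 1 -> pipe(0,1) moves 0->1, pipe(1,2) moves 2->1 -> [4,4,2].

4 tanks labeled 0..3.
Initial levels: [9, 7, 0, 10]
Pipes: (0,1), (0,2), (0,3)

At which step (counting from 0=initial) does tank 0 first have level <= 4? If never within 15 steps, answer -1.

Step 1: flows [0->1,0->2,3->0] -> levels [8 8 1 9]
Step 2: flows [0=1,0->2,3->0] -> levels [8 8 2 8]
Step 3: flows [0=1,0->2,0=3] -> levels [7 8 3 8]
Step 4: flows [1->0,0->2,3->0] -> levels [8 7 4 7]
Step 5: flows [0->1,0->2,0->3] -> levels [5 8 5 8]
Step 6: flows [1->0,0=2,3->0] -> levels [7 7 5 7]
Step 7: flows [0=1,0->2,0=3] -> levels [6 7 6 7]
Step 8: flows [1->0,0=2,3->0] -> levels [8 6 6 6]
Step 9: flows [0->1,0->2,0->3] -> levels [5 7 7 7]
Step 10: flows [1->0,2->0,3->0] -> levels [8 6 6 6]
  -> period-2 cycle (repeats step 8); tank 0 never drops to <=4
Tank 0 never reaches <=4 within 15 steps

Answer: -1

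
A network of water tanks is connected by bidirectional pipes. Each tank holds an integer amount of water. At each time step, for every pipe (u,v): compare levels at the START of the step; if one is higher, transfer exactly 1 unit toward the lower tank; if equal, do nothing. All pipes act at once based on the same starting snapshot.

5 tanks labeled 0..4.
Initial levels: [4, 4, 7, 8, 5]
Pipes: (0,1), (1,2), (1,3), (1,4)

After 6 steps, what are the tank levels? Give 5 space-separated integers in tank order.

Step 1: flows [0=1,2->1,3->1,4->1] -> levels [4 7 6 7 4]
Step 2: flows [1->0,1->2,1=3,1->4] -> levels [5 4 7 7 5]
Step 3: flows [0->1,2->1,3->1,4->1] -> levels [4 8 6 6 4]
Step 4: flows [1->0,1->2,1->3,1->4] -> levels [5 4 7 7 5]
  -> period-2 cycle: step 4 state = step 2 state
  -> state at step 6: (6-2) mod 2 = 0, same as step 2 -> [5 4 7 7 5]

Answer: 5 4 7 7 5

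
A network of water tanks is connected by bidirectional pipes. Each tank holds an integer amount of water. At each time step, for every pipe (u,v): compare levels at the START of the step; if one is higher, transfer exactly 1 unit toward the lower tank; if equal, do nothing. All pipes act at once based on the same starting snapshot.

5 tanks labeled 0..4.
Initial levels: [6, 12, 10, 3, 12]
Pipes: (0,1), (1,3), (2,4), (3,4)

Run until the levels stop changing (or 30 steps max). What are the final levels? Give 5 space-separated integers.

Step 1: flows [1->0,1->3,4->2,4->3] -> levels [7 10 11 5 10]
Step 2: flows [1->0,1->3,2->4,4->3] -> levels [8 8 10 7 10]
Step 3: flows [0=1,1->3,2=4,4->3] -> levels [8 7 10 9 9]
Step 4: flows [0->1,3->1,2->4,3=4] -> levels [7 9 9 8 10]
Step 5: flows [1->0,1->3,4->2,4->3] -> levels [8 7 10 10 8]
Step 6: flows [0->1,3->1,2->4,3->4] -> levels [7 9 9 8 10]
  -> period-2 cycle: step 6 state = step 4 state; never stabilizes
  -> state at step 30: (30-4) mod 2 = 0, same as step 4 -> [7 9 9 8 10]

Answer: 7 9 9 8 10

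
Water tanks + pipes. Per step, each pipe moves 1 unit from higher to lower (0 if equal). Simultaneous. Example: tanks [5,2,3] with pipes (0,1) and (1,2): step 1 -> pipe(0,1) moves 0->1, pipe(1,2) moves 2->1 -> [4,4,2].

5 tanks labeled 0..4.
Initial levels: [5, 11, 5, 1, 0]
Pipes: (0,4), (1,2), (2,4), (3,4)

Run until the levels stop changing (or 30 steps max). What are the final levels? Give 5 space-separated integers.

Step 1: flows [0->4,1->2,2->4,3->4] -> levels [4 10 5 0 3]
Step 2: flows [0->4,1->2,2->4,4->3] -> levels [3 9 5 1 4]
Step 3: flows [4->0,1->2,2->4,4->3] -> levels [4 8 5 2 3]
Step 4: flows [0->4,1->2,2->4,4->3] -> levels [3 7 5 3 4]
Step 5: flows [4->0,1->2,2->4,4->3] -> levels [4 6 5 4 3]
Step 6: flows [0->4,1->2,2->4,3->4] -> levels [3 5 5 3 6]
Step 7: flows [4->0,1=2,4->2,4->3] -> levels [4 5 6 4 3]
Step 8: flows [0->4,2->1,2->4,3->4] -> levels [3 6 4 3 6]
Step 9: flows [4->0,1->2,4->2,4->3] -> levels [4 5 6 4 3]
  -> period-2 cycle: step 9 state = step 7 state; never stabilizes
  -> state at step 30: (30-7) mod 2 = 1, same as step 8 -> [3 6 4 3 6]

Answer: 3 6 4 3 6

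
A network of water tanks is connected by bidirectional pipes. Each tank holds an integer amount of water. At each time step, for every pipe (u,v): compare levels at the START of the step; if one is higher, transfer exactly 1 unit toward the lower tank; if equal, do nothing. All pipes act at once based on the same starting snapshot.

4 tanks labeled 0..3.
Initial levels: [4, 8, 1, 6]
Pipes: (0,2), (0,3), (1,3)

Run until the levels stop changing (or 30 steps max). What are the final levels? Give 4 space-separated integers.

Step 1: flows [0->2,3->0,1->3] -> levels [4 7 2 6]
Step 2: flows [0->2,3->0,1->3] -> levels [4 6 3 6]
Step 3: flows [0->2,3->0,1=3] -> levels [4 6 4 5]
Step 4: flows [0=2,3->0,1->3] -> levels [5 5 4 5]
Step 5: flows [0->2,0=3,1=3] -> levels [4 5 5 5]
Step 6: flows [2->0,3->0,1=3] -> levels [6 5 4 4]
Step 7: flows [0->2,0->3,1->3] -> levels [4 4 5 6]
Step 8: flows [2->0,3->0,3->1] -> levels [6 5 4 4]
  -> period-2 cycle: step 8 state = step 6 state; never stabilizes
  -> state at step 30: (30-6) mod 2 = 0, same as step 6 -> [6 5 4 4]

Answer: 6 5 4 4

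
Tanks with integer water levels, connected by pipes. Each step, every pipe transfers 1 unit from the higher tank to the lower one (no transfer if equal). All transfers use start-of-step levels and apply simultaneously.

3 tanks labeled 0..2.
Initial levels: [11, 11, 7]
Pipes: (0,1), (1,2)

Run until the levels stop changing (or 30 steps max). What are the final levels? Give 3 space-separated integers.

Step 1: flows [0=1,1->2] -> levels [11 10 8]
Step 2: flows [0->1,1->2] -> levels [10 10 9]
Step 3: flows [0=1,1->2] -> levels [10 9 10]
Step 4: flows [0->1,2->1] -> levels [9 11 9]
Step 5: flows [1->0,1->2] -> levels [10 9 10]
  -> period-2 cycle: step 5 state = step 3 state; never stabilizes
  -> state at step 30: (30-3) mod 2 = 1, same as step 4 -> [9 11 9]

Answer: 9 11 9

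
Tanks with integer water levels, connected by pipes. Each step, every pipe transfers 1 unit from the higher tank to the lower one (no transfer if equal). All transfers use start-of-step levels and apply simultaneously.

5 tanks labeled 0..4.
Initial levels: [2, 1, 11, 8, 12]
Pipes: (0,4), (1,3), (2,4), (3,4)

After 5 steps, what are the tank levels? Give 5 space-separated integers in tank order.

Answer: 7 6 8 6 7

Derivation:
Step 1: flows [4->0,3->1,4->2,4->3] -> levels [3 2 12 8 9]
Step 2: flows [4->0,3->1,2->4,4->3] -> levels [4 3 11 8 8]
Step 3: flows [4->0,3->1,2->4,3=4] -> levels [5 4 10 7 8]
Step 4: flows [4->0,3->1,2->4,4->3] -> levels [6 5 9 7 7]
Step 5: flows [4->0,3->1,2->4,3=4] -> levels [7 6 8 6 7]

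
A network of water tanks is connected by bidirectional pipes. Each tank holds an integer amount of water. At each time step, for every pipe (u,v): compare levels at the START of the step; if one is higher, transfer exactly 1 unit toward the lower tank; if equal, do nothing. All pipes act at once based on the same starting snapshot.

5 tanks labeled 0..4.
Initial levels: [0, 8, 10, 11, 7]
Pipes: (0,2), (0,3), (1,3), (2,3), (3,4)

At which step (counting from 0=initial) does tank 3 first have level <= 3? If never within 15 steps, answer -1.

Answer: -1

Derivation:
Step 1: flows [2->0,3->0,3->1,3->2,3->4] -> levels [2 9 10 7 8]
Step 2: flows [2->0,3->0,1->3,2->3,4->3] -> levels [4 8 8 9 7]
Step 3: flows [2->0,3->0,3->1,3->2,3->4] -> levels [6 9 8 5 8]
Step 4: flows [2->0,0->3,1->3,2->3,4->3] -> levels [6 8 6 9 7]
Step 5: flows [0=2,3->0,3->1,3->2,3->4] -> levels [7 9 7 5 8]
Step 6: flows [0=2,0->3,1->3,2->3,4->3] -> levels [6 8 6 9 7]
  -> period-2 cycle (repeats step 4); tank 3 never drops to <=3
Tank 3 never reaches <=3 within 15 steps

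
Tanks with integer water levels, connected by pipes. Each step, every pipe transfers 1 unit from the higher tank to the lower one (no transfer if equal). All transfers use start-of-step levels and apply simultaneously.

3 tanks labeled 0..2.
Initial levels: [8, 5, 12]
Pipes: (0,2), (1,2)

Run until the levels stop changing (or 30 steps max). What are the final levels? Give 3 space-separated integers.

Step 1: flows [2->0,2->1] -> levels [9 6 10]
Step 2: flows [2->0,2->1] -> levels [10 7 8]
Step 3: flows [0->2,2->1] -> levels [9 8 8]
Step 4: flows [0->2,1=2] -> levels [8 8 9]
Step 5: flows [2->0,2->1] -> levels [9 9 7]
Step 6: flows [0->2,1->2] -> levels [8 8 9]
  -> period-2 cycle: step 6 state = step 4 state; never stabilizes
  -> state at step 30: (30-4) mod 2 = 0, same as step 4 -> [8 8 9]

Answer: 8 8 9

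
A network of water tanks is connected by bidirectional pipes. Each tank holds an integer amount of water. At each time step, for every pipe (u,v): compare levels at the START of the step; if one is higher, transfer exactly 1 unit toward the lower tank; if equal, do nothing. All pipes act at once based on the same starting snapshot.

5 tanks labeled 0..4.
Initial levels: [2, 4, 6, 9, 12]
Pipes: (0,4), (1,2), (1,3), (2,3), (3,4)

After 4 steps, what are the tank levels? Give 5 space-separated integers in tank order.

Answer: 6 8 8 5 6

Derivation:
Step 1: flows [4->0,2->1,3->1,3->2,4->3] -> levels [3 6 6 8 10]
Step 2: flows [4->0,1=2,3->1,3->2,4->3] -> levels [4 7 7 7 8]
Step 3: flows [4->0,1=2,1=3,2=3,4->3] -> levels [5 7 7 8 6]
Step 4: flows [4->0,1=2,3->1,3->2,3->4] -> levels [6 8 8 5 6]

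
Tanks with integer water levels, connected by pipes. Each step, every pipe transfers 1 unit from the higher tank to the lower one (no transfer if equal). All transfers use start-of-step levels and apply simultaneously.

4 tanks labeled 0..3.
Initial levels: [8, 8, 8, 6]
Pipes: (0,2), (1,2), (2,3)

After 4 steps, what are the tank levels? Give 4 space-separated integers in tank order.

Step 1: flows [0=2,1=2,2->3] -> levels [8 8 7 7]
Step 2: flows [0->2,1->2,2=3] -> levels [7 7 9 7]
Step 3: flows [2->0,2->1,2->3] -> levels [8 8 6 8]
Step 4: flows [0->2,1->2,3->2] -> levels [7 7 9 7]

Answer: 7 7 9 7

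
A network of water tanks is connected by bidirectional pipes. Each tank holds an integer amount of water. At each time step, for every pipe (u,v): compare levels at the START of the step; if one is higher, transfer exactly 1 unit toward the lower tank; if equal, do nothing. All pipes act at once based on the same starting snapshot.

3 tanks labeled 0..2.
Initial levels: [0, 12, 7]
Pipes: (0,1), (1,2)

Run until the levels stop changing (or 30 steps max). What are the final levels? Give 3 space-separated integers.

Step 1: flows [1->0,1->2] -> levels [1 10 8]
Step 2: flows [1->0,1->2] -> levels [2 8 9]
Step 3: flows [1->0,2->1] -> levels [3 8 8]
Step 4: flows [1->0,1=2] -> levels [4 7 8]
Step 5: flows [1->0,2->1] -> levels [5 7 7]
Step 6: flows [1->0,1=2] -> levels [6 6 7]
Step 7: flows [0=1,2->1] -> levels [6 7 6]
Step 8: flows [1->0,1->2] -> levels [7 5 7]
Step 9: flows [0->1,2->1] -> levels [6 7 6]
  -> period-2 cycle: step 9 state = step 7 state; never stabilizes
  -> state at step 30: (30-7) mod 2 = 1, same as step 8 -> [7 5 7]

Answer: 7 5 7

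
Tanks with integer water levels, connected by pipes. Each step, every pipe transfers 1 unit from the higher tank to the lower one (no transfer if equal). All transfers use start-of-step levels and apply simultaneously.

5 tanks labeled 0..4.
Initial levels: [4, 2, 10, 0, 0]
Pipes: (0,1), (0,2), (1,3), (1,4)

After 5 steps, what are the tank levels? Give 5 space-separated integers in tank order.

Step 1: flows [0->1,2->0,1->3,1->4] -> levels [4 1 9 1 1]
Step 2: flows [0->1,2->0,1=3,1=4] -> levels [4 2 8 1 1]
Step 3: flows [0->1,2->0,1->3,1->4] -> levels [4 1 7 2 2]
Step 4: flows [0->1,2->0,3->1,4->1] -> levels [4 4 6 1 1]
Step 5: flows [0=1,2->0,1->3,1->4] -> levels [5 2 5 2 2]

Answer: 5 2 5 2 2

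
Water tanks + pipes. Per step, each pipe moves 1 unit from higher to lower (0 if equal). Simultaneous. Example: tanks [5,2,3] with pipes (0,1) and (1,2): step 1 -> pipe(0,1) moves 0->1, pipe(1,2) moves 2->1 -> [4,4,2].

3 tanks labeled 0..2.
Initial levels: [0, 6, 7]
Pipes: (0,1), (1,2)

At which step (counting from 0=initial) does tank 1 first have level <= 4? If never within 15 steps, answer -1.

Step 1: flows [1->0,2->1] -> levels [1 6 6]
Step 2: flows [1->0,1=2] -> levels [2 5 6]
Step 3: flows [1->0,2->1] -> levels [3 5 5]
Step 4: flows [1->0,1=2] -> levels [4 4 5]
Tank 1 first reaches <=4 at step 4

Answer: 4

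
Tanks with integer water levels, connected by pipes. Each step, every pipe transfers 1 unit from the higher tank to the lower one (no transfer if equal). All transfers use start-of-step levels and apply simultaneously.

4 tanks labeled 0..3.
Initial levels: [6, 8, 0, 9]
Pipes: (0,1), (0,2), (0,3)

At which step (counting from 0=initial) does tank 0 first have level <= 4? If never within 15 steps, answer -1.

Step 1: flows [1->0,0->2,3->0] -> levels [7 7 1 8]
Step 2: flows [0=1,0->2,3->0] -> levels [7 7 2 7]
Step 3: flows [0=1,0->2,0=3] -> levels [6 7 3 7]
Step 4: flows [1->0,0->2,3->0] -> levels [7 6 4 6]
Step 5: flows [0->1,0->2,0->3] -> levels [4 7 5 7]
Tank 0 first reaches <=4 at step 5

Answer: 5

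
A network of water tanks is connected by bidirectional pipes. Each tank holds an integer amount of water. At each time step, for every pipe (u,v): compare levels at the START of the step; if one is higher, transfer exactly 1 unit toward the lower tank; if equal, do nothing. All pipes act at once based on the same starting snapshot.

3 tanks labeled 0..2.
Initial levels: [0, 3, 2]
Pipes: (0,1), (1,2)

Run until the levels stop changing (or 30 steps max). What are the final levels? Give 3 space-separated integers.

Step 1: flows [1->0,1->2] -> levels [1 1 3]
Step 2: flows [0=1,2->1] -> levels [1 2 2]
Step 3: flows [1->0,1=2] -> levels [2 1 2]
Step 4: flows [0->1,2->1] -> levels [1 3 1]
Step 5: flows [1->0,1->2] -> levels [2 1 2]
  -> period-2 cycle: step 5 state = step 3 state; never stabilizes
  -> state at step 30: (30-3) mod 2 = 1, same as step 4 -> [1 3 1]

Answer: 1 3 1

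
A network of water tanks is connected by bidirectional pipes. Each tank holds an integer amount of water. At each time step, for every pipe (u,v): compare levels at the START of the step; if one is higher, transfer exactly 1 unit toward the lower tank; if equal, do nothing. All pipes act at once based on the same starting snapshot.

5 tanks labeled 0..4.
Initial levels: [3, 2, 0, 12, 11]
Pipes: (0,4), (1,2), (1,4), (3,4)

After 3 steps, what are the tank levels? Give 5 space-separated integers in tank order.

Step 1: flows [4->0,1->2,4->1,3->4] -> levels [4 2 1 11 10]
Step 2: flows [4->0,1->2,4->1,3->4] -> levels [5 2 2 10 9]
Step 3: flows [4->0,1=2,4->1,3->4] -> levels [6 3 2 9 8]

Answer: 6 3 2 9 8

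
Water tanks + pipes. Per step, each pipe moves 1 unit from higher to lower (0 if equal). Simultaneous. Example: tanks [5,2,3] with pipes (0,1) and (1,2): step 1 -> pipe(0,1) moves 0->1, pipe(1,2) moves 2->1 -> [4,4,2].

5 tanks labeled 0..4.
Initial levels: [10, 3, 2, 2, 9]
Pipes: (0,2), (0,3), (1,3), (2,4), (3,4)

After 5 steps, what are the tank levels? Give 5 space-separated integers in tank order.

Step 1: flows [0->2,0->3,1->3,4->2,4->3] -> levels [8 2 4 5 7]
Step 2: flows [0->2,0->3,3->1,4->2,4->3] -> levels [6 3 6 6 5]
Step 3: flows [0=2,0=3,3->1,2->4,3->4] -> levels [6 4 5 4 7]
Step 4: flows [0->2,0->3,1=3,4->2,4->3] -> levels [4 4 7 6 5]
Step 5: flows [2->0,3->0,3->1,2->4,3->4] -> levels [6 5 5 3 7]

Answer: 6 5 5 3 7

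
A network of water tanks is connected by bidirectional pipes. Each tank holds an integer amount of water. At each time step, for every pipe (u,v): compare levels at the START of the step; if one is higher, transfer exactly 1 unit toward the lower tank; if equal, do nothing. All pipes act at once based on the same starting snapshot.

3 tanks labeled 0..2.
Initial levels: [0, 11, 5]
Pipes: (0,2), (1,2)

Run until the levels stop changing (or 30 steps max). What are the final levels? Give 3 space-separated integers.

Answer: 5 5 6

Derivation:
Step 1: flows [2->0,1->2] -> levels [1 10 5]
Step 2: flows [2->0,1->2] -> levels [2 9 5]
Step 3: flows [2->0,1->2] -> levels [3 8 5]
Step 4: flows [2->0,1->2] -> levels [4 7 5]
Step 5: flows [2->0,1->2] -> levels [5 6 5]
Step 6: flows [0=2,1->2] -> levels [5 5 6]
Step 7: flows [2->0,2->1] -> levels [6 6 4]
Step 8: flows [0->2,1->2] -> levels [5 5 6]
  -> period-2 cycle: step 8 state = step 6 state; never stabilizes
  -> state at step 30: (30-6) mod 2 = 0, same as step 6 -> [5 5 6]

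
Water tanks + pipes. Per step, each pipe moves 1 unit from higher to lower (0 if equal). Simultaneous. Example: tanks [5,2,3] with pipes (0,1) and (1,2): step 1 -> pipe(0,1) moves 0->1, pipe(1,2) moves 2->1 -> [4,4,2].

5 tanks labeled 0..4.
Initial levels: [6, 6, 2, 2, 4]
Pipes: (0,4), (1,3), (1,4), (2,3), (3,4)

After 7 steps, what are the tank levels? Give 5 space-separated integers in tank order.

Step 1: flows [0->4,1->3,1->4,2=3,4->3] -> levels [5 4 2 4 5]
Step 2: flows [0=4,1=3,4->1,3->2,4->3] -> levels [5 5 3 4 3]
Step 3: flows [0->4,1->3,1->4,3->2,3->4] -> levels [4 3 4 3 6]
Step 4: flows [4->0,1=3,4->1,2->3,4->3] -> levels [5 4 3 5 3]
Step 5: flows [0->4,3->1,1->4,3->2,3->4] -> levels [4 4 4 2 6]
Step 6: flows [4->0,1->3,4->1,2->3,4->3] -> levels [5 4 3 5 3]
  -> period-2 cycle: step 6 state = step 4 state
  -> state at step 7: (7-4) mod 2 = 1, same as step 5 -> [4 4 4 2 6]

Answer: 4 4 4 2 6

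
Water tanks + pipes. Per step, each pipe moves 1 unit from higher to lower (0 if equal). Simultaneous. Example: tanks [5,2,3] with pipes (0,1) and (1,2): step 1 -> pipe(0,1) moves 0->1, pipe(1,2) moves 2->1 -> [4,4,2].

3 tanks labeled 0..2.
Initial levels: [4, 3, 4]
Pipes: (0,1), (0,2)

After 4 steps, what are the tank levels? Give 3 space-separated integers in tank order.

Step 1: flows [0->1,0=2] -> levels [3 4 4]
Step 2: flows [1->0,2->0] -> levels [5 3 3]
Step 3: flows [0->1,0->2] -> levels [3 4 4]
  -> period-2 cycle: step 3 state = step 1 state
  -> state at step 4: (4-1) mod 2 = 1, same as step 2 -> [5 3 3]

Answer: 5 3 3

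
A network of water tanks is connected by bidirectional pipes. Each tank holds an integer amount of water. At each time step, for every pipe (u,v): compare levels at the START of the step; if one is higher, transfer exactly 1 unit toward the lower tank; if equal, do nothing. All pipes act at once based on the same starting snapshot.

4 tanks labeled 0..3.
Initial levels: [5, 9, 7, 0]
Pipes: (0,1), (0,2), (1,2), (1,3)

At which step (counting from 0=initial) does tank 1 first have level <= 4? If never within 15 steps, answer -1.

Answer: 3

Derivation:
Step 1: flows [1->0,2->0,1->2,1->3] -> levels [7 6 7 1]
Step 2: flows [0->1,0=2,2->1,1->3] -> levels [6 7 6 2]
Step 3: flows [1->0,0=2,1->2,1->3] -> levels [7 4 7 3]
Tank 1 first reaches <=4 at step 3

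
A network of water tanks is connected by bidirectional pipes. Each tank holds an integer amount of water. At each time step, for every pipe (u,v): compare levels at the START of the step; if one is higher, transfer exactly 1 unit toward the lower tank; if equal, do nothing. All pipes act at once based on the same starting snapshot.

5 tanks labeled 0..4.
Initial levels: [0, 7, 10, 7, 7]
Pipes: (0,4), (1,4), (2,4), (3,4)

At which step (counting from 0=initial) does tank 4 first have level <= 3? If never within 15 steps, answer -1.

Step 1: flows [4->0,1=4,2->4,3=4] -> levels [1 7 9 7 7]
Step 2: flows [4->0,1=4,2->4,3=4] -> levels [2 7 8 7 7]
Step 3: flows [4->0,1=4,2->4,3=4] -> levels [3 7 7 7 7]
Step 4: flows [4->0,1=4,2=4,3=4] -> levels [4 7 7 7 6]
Step 5: flows [4->0,1->4,2->4,3->4] -> levels [5 6 6 6 8]
Step 6: flows [4->0,4->1,4->2,4->3] -> levels [6 7 7 7 4]
Step 7: flows [0->4,1->4,2->4,3->4] -> levels [5 6 6 6 8]
  -> period-2 cycle (repeats step 5); tank 4 never drops to <=3
Tank 4 never reaches <=3 within 15 steps

Answer: -1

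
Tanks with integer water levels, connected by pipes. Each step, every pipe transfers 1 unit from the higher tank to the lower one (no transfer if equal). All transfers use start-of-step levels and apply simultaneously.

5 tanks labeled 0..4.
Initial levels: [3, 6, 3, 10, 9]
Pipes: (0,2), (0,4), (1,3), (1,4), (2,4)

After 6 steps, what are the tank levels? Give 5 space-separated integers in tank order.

Step 1: flows [0=2,4->0,3->1,4->1,4->2] -> levels [4 8 4 9 6]
Step 2: flows [0=2,4->0,3->1,1->4,4->2] -> levels [5 8 5 8 5]
Step 3: flows [0=2,0=4,1=3,1->4,2=4] -> levels [5 7 5 8 6]
Step 4: flows [0=2,4->0,3->1,1->4,4->2] -> levels [6 7 6 7 5]
Step 5: flows [0=2,0->4,1=3,1->4,2->4] -> levels [5 6 5 7 8]
Step 6: flows [0=2,4->0,3->1,4->1,4->2] -> levels [6 8 6 6 5]

Answer: 6 8 6 6 5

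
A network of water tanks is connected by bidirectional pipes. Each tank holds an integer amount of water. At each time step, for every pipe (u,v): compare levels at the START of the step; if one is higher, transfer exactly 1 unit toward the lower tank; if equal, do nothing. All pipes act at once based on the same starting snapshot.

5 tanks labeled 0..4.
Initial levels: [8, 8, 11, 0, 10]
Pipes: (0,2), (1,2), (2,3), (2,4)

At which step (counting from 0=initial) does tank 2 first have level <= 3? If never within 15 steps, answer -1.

Step 1: flows [2->0,2->1,2->3,2->4] -> levels [9 9 7 1 11]
Step 2: flows [0->2,1->2,2->3,4->2] -> levels [8 8 9 2 10]
Step 3: flows [2->0,2->1,2->3,4->2] -> levels [9 9 7 3 9]
Step 4: flows [0->2,1->2,2->3,4->2] -> levels [8 8 9 4 8]
Step 5: flows [2->0,2->1,2->3,2->4] -> levels [9 9 5 5 9]
Step 6: flows [0->2,1->2,2=3,4->2] -> levels [8 8 8 5 8]
Step 7: flows [0=2,1=2,2->3,2=4] -> levels [8 8 7 6 8]
Step 8: flows [0->2,1->2,2->3,4->2] -> levels [7 7 9 7 7]
Step 9: flows [2->0,2->1,2->3,2->4] -> levels [8 8 5 8 8]
Step 10: flows [0->2,1->2,3->2,4->2] -> levels [7 7 9 7 7]
  -> period-2 cycle (repeats step 8); tank 2 never drops to <=3
Tank 2 never reaches <=3 within 15 steps

Answer: -1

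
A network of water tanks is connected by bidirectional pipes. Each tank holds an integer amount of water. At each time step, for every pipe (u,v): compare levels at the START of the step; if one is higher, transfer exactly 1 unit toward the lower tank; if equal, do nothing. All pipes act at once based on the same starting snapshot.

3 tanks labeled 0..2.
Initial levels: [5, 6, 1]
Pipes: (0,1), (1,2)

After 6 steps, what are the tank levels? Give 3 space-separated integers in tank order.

Answer: 4 4 4

Derivation:
Step 1: flows [1->0,1->2] -> levels [6 4 2]
Step 2: flows [0->1,1->2] -> levels [5 4 3]
Step 3: flows [0->1,1->2] -> levels [4 4 4]
Step 4: flows [0=1,1=2] -> levels [4 4 4]
  -> stable; steps 5..6 unchanged -> [4 4 4]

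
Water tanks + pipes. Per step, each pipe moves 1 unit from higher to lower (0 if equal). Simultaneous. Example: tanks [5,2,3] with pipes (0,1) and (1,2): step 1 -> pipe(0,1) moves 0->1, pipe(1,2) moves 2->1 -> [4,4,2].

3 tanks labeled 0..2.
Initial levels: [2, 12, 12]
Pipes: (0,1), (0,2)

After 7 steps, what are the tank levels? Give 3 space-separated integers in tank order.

Step 1: flows [1->0,2->0] -> levels [4 11 11]
Step 2: flows [1->0,2->0] -> levels [6 10 10]
Step 3: flows [1->0,2->0] -> levels [8 9 9]
Step 4: flows [1->0,2->0] -> levels [10 8 8]
Step 5: flows [0->1,0->2] -> levels [8 9 9]
  -> period-2 cycle: step 5 state = step 3 state
  -> state at step 7: (7-3) mod 2 = 0, same as step 3 -> [8 9 9]

Answer: 8 9 9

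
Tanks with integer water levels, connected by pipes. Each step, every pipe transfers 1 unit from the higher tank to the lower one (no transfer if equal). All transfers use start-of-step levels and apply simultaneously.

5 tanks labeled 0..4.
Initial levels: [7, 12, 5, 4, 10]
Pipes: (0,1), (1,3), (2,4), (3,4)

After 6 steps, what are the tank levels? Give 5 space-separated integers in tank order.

Step 1: flows [1->0,1->3,4->2,4->3] -> levels [8 10 6 6 8]
Step 2: flows [1->0,1->3,4->2,4->3] -> levels [9 8 7 8 6]
Step 3: flows [0->1,1=3,2->4,3->4] -> levels [8 9 6 7 8]
Step 4: flows [1->0,1->3,4->2,4->3] -> levels [9 7 7 9 6]
Step 5: flows [0->1,3->1,2->4,3->4] -> levels [8 9 6 7 8]
  -> period-2 cycle: step 5 state = step 3 state
  -> state at step 6: (6-3) mod 2 = 1, same as step 4 -> [9 7 7 9 6]

Answer: 9 7 7 9 6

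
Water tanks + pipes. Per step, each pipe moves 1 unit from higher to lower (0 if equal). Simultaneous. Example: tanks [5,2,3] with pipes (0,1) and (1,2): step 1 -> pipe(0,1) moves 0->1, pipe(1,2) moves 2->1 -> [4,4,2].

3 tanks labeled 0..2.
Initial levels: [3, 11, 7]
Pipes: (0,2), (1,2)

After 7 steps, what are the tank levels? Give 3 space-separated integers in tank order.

Answer: 7 7 7

Derivation:
Step 1: flows [2->0,1->2] -> levels [4 10 7]
Step 2: flows [2->0,1->2] -> levels [5 9 7]
Step 3: flows [2->0,1->2] -> levels [6 8 7]
Step 4: flows [2->0,1->2] -> levels [7 7 7]
Step 5: flows [0=2,1=2] -> levels [7 7 7]
  -> stable; steps 6..7 unchanged -> [7 7 7]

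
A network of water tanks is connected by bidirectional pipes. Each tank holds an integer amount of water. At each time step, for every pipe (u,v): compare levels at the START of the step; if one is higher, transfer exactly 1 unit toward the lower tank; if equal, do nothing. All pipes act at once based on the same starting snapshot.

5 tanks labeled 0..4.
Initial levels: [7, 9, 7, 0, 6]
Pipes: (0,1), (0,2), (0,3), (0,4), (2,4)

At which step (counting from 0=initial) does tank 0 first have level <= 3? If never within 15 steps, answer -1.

Answer: 5

Derivation:
Step 1: flows [1->0,0=2,0->3,0->4,2->4] -> levels [6 8 6 1 8]
Step 2: flows [1->0,0=2,0->3,4->0,4->2] -> levels [7 7 7 2 6]
Step 3: flows [0=1,0=2,0->3,0->4,2->4] -> levels [5 7 6 3 8]
Step 4: flows [1->0,2->0,0->3,4->0,4->2] -> levels [7 6 6 4 6]
Step 5: flows [0->1,0->2,0->3,0->4,2=4] -> levels [3 7 7 5 7]
Tank 0 first reaches <=3 at step 5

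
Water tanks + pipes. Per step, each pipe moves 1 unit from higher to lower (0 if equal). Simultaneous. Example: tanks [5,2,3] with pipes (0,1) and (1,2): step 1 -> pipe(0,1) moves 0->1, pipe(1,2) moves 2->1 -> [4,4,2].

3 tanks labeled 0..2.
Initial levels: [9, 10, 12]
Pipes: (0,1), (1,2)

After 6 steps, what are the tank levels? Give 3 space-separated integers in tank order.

Answer: 10 11 10

Derivation:
Step 1: flows [1->0,2->1] -> levels [10 10 11]
Step 2: flows [0=1,2->1] -> levels [10 11 10]
Step 3: flows [1->0,1->2] -> levels [11 9 11]
Step 4: flows [0->1,2->1] -> levels [10 11 10]
  -> period-2 cycle: step 4 state = step 2 state
  -> state at step 6: (6-2) mod 2 = 0, same as step 2 -> [10 11 10]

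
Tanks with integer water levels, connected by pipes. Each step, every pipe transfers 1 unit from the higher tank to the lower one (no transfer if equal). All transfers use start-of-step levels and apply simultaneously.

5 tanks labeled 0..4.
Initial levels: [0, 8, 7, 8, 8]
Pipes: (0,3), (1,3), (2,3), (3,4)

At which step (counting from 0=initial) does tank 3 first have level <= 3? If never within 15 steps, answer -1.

Answer: -1

Derivation:
Step 1: flows [3->0,1=3,3->2,3=4] -> levels [1 8 8 6 8]
Step 2: flows [3->0,1->3,2->3,4->3] -> levels [2 7 7 8 7]
Step 3: flows [3->0,3->1,3->2,3->4] -> levels [3 8 8 4 8]
Step 4: flows [3->0,1->3,2->3,4->3] -> levels [4 7 7 6 7]
Step 5: flows [3->0,1->3,2->3,4->3] -> levels [5 6 6 8 6]
Step 6: flows [3->0,3->1,3->2,3->4] -> levels [6 7 7 4 7]
Step 7: flows [0->3,1->3,2->3,4->3] -> levels [5 6 6 8 6]
  -> period-2 cycle (repeats step 5); tank 3 never drops to <=3
Tank 3 never reaches <=3 within 15 steps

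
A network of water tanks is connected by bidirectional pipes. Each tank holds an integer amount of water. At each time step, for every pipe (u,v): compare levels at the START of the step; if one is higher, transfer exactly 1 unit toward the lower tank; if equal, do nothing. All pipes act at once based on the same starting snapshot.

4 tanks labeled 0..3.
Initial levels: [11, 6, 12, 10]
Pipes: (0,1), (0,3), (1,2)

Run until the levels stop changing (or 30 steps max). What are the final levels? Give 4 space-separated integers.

Answer: 9 11 9 10

Derivation:
Step 1: flows [0->1,0->3,2->1] -> levels [9 8 11 11]
Step 2: flows [0->1,3->0,2->1] -> levels [9 10 10 10]
Step 3: flows [1->0,3->0,1=2] -> levels [11 9 10 9]
Step 4: flows [0->1,0->3,2->1] -> levels [9 11 9 10]
Step 5: flows [1->0,3->0,1->2] -> levels [11 9 10 9]
  -> period-2 cycle: step 5 state = step 3 state; never stabilizes
  -> state at step 30: (30-3) mod 2 = 1, same as step 4 -> [9 11 9 10]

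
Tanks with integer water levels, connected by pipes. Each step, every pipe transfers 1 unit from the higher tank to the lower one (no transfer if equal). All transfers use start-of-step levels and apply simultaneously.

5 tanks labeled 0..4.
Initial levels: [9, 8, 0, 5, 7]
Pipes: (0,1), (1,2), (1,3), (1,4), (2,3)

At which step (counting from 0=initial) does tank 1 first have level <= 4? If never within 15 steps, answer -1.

Answer: 6

Derivation:
Step 1: flows [0->1,1->2,1->3,1->4,3->2] -> levels [8 6 2 5 8]
Step 2: flows [0->1,1->2,1->3,4->1,3->2] -> levels [7 6 4 5 7]
Step 3: flows [0->1,1->2,1->3,4->1,3->2] -> levels [6 6 6 5 6]
Step 4: flows [0=1,1=2,1->3,1=4,2->3] -> levels [6 5 5 7 6]
Step 5: flows [0->1,1=2,3->1,4->1,3->2] -> levels [5 8 6 5 5]
Step 6: flows [1->0,1->2,1->3,1->4,2->3] -> levels [6 4 6 7 6]
Tank 1 first reaches <=4 at step 6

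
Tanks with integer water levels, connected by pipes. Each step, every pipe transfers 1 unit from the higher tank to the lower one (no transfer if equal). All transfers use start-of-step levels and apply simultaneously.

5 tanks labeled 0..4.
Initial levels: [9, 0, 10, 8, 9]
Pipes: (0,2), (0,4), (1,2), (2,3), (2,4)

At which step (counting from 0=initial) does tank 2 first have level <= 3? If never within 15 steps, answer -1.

Step 1: flows [2->0,0=4,2->1,2->3,2->4] -> levels [10 1 6 9 10]
Step 2: flows [0->2,0=4,2->1,3->2,4->2] -> levels [9 2 8 8 9]
Step 3: flows [0->2,0=4,2->1,2=3,4->2] -> levels [8 3 9 8 8]
Step 4: flows [2->0,0=4,2->1,2->3,2->4] -> levels [9 4 5 9 9]
Step 5: flows [0->2,0=4,2->1,3->2,4->2] -> levels [8 5 7 8 8]
Step 6: flows [0->2,0=4,2->1,3->2,4->2] -> levels [7 6 9 7 7]
Step 7: flows [2->0,0=4,2->1,2->3,2->4] -> levels [8 7 5 8 8]
Step 8: flows [0->2,0=4,1->2,3->2,4->2] -> levels [7 6 9 7 7]
  -> period-2 cycle (repeats step 6); tank 2 never drops to <=3
Tank 2 never reaches <=3 within 15 steps

Answer: -1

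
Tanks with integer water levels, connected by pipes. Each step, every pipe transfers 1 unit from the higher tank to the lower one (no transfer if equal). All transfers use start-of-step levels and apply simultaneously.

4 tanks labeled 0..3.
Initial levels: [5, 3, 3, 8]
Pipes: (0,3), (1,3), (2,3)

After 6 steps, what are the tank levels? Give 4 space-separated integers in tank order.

Answer: 5 5 5 4

Derivation:
Step 1: flows [3->0,3->1,3->2] -> levels [6 4 4 5]
Step 2: flows [0->3,3->1,3->2] -> levels [5 5 5 4]
Step 3: flows [0->3,1->3,2->3] -> levels [4 4 4 7]
Step 4: flows [3->0,3->1,3->2] -> levels [5 5 5 4]
  -> period-2 cycle: step 4 state = step 2 state
  -> state at step 6: (6-2) mod 2 = 0, same as step 2 -> [5 5 5 4]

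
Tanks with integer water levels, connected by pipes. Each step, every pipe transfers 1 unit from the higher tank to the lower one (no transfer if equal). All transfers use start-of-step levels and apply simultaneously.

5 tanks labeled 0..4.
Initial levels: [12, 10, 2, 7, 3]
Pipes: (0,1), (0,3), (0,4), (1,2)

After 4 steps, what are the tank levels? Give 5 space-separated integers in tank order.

Step 1: flows [0->1,0->3,0->4,1->2] -> levels [9 10 3 8 4]
Step 2: flows [1->0,0->3,0->4,1->2] -> levels [8 8 4 9 5]
Step 3: flows [0=1,3->0,0->4,1->2] -> levels [8 7 5 8 6]
Step 4: flows [0->1,0=3,0->4,1->2] -> levels [6 7 6 8 7]

Answer: 6 7 6 8 7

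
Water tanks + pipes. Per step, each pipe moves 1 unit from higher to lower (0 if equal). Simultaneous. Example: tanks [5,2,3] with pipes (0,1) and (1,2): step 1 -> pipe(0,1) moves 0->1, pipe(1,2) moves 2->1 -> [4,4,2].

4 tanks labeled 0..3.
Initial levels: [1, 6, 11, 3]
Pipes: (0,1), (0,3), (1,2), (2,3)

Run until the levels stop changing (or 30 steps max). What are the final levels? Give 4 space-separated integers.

Step 1: flows [1->0,3->0,2->1,2->3] -> levels [3 6 9 3]
Step 2: flows [1->0,0=3,2->1,2->3] -> levels [4 6 7 4]
Step 3: flows [1->0,0=3,2->1,2->3] -> levels [5 6 5 5]
Step 4: flows [1->0,0=3,1->2,2=3] -> levels [6 4 6 5]
Step 5: flows [0->1,0->3,2->1,2->3] -> levels [4 6 4 7]
Step 6: flows [1->0,3->0,1->2,3->2] -> levels [6 4 6 5]
  -> period-2 cycle: step 6 state = step 4 state; never stabilizes
  -> state at step 30: (30-4) mod 2 = 0, same as step 4 -> [6 4 6 5]

Answer: 6 4 6 5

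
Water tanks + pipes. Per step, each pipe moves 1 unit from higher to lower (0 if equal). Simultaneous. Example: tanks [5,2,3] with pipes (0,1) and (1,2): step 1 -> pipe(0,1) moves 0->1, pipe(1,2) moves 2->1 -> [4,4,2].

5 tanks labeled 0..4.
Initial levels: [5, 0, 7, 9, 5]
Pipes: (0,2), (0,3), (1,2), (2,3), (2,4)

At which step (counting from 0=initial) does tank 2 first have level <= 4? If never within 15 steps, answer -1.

Answer: 3

Derivation:
Step 1: flows [2->0,3->0,2->1,3->2,2->4] -> levels [7 1 5 7 6]
Step 2: flows [0->2,0=3,2->1,3->2,4->2] -> levels [6 2 7 6 5]
Step 3: flows [2->0,0=3,2->1,2->3,2->4] -> levels [7 3 3 7 6]
Tank 2 first reaches <=4 at step 3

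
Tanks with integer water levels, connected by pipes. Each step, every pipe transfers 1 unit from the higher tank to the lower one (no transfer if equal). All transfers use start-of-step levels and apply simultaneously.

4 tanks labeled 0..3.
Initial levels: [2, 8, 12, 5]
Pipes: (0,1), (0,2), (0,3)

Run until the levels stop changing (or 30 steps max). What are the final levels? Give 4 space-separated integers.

Answer: 9 6 6 6

Derivation:
Step 1: flows [1->0,2->0,3->0] -> levels [5 7 11 4]
Step 2: flows [1->0,2->0,0->3] -> levels [6 6 10 5]
Step 3: flows [0=1,2->0,0->3] -> levels [6 6 9 6]
Step 4: flows [0=1,2->0,0=3] -> levels [7 6 8 6]
Step 5: flows [0->1,2->0,0->3] -> levels [6 7 7 7]
Step 6: flows [1->0,2->0,3->0] -> levels [9 6 6 6]
Step 7: flows [0->1,0->2,0->3] -> levels [6 7 7 7]
  -> period-2 cycle: step 7 state = step 5 state; never stabilizes
  -> state at step 30: (30-5) mod 2 = 1, same as step 6 -> [9 6 6 6]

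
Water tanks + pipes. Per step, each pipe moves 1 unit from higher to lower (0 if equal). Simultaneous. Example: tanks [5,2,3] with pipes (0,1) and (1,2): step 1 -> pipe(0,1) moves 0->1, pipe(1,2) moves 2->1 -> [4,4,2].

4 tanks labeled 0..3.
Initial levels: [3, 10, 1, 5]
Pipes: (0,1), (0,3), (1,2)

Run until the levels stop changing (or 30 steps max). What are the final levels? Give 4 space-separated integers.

Step 1: flows [1->0,3->0,1->2] -> levels [5 8 2 4]
Step 2: flows [1->0,0->3,1->2] -> levels [5 6 3 5]
Step 3: flows [1->0,0=3,1->2] -> levels [6 4 4 5]
Step 4: flows [0->1,0->3,1=2] -> levels [4 5 4 6]
Step 5: flows [1->0,3->0,1->2] -> levels [6 3 5 5]
Step 6: flows [0->1,0->3,2->1] -> levels [4 5 4 6]
  -> period-2 cycle: step 6 state = step 4 state; never stabilizes
  -> state at step 30: (30-4) mod 2 = 0, same as step 4 -> [4 5 4 6]

Answer: 4 5 4 6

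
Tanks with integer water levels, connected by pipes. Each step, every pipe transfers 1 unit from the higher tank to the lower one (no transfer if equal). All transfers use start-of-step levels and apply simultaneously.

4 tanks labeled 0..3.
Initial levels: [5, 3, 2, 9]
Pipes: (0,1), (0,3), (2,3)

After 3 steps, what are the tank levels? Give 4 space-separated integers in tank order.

Answer: 5 5 5 4

Derivation:
Step 1: flows [0->1,3->0,3->2] -> levels [5 4 3 7]
Step 2: flows [0->1,3->0,3->2] -> levels [5 5 4 5]
Step 3: flows [0=1,0=3,3->2] -> levels [5 5 5 4]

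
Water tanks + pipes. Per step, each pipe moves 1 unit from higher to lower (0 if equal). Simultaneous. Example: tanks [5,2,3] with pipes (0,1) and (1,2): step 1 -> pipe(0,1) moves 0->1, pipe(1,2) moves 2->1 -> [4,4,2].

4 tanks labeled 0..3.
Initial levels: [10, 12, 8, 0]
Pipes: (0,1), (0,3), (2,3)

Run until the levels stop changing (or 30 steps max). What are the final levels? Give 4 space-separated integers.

Answer: 9 7 8 6

Derivation:
Step 1: flows [1->0,0->3,2->3] -> levels [10 11 7 2]
Step 2: flows [1->0,0->3,2->3] -> levels [10 10 6 4]
Step 3: flows [0=1,0->3,2->3] -> levels [9 10 5 6]
Step 4: flows [1->0,0->3,3->2] -> levels [9 9 6 6]
Step 5: flows [0=1,0->3,2=3] -> levels [8 9 6 7]
Step 6: flows [1->0,0->3,3->2] -> levels [8 8 7 7]
Step 7: flows [0=1,0->3,2=3] -> levels [7 8 7 8]
Step 8: flows [1->0,3->0,3->2] -> levels [9 7 8 6]
Step 9: flows [0->1,0->3,2->3] -> levels [7 8 7 8]
  -> period-2 cycle: step 9 state = step 7 state; never stabilizes
  -> state at step 30: (30-7) mod 2 = 1, same as step 8 -> [9 7 8 6]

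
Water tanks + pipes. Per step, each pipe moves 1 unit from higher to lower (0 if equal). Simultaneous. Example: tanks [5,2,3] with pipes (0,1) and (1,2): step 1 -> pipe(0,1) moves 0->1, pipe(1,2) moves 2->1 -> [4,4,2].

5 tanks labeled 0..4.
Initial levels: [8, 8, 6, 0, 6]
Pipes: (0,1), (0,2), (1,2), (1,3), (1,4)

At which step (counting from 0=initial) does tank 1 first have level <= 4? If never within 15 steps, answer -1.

Step 1: flows [0=1,0->2,1->2,1->3,1->4] -> levels [7 5 8 1 7]
Step 2: flows [0->1,2->0,2->1,1->3,4->1] -> levels [7 7 6 2 6]
Step 3: flows [0=1,0->2,1->2,1->3,1->4] -> levels [6 4 8 3 7]
Tank 1 first reaches <=4 at step 3

Answer: 3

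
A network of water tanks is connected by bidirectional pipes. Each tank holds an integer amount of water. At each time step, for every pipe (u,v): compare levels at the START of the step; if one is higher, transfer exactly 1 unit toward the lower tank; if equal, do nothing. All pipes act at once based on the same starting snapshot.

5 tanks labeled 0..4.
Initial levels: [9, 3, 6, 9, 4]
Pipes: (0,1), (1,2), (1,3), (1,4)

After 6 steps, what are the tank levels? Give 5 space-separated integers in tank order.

Step 1: flows [0->1,2->1,3->1,4->1] -> levels [8 7 5 8 3]
Step 2: flows [0->1,1->2,3->1,1->4] -> levels [7 7 6 7 4]
Step 3: flows [0=1,1->2,1=3,1->4] -> levels [7 5 7 7 5]
Step 4: flows [0->1,2->1,3->1,1=4] -> levels [6 8 6 6 5]
Step 5: flows [1->0,1->2,1->3,1->4] -> levels [7 4 7 7 6]
Step 6: flows [0->1,2->1,3->1,4->1] -> levels [6 8 6 6 5]

Answer: 6 8 6 6 5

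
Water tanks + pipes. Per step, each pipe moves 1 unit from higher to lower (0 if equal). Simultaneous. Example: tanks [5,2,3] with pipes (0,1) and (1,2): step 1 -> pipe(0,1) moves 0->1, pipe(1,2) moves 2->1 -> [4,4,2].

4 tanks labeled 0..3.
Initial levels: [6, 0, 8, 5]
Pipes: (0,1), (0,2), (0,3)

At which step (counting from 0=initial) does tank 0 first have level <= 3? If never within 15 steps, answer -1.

Step 1: flows [0->1,2->0,0->3] -> levels [5 1 7 6]
Step 2: flows [0->1,2->0,3->0] -> levels [6 2 6 5]
Step 3: flows [0->1,0=2,0->3] -> levels [4 3 6 6]
Step 4: flows [0->1,2->0,3->0] -> levels [5 4 5 5]
Step 5: flows [0->1,0=2,0=3] -> levels [4 5 5 5]
Step 6: flows [1->0,2->0,3->0] -> levels [7 4 4 4]
Step 7: flows [0->1,0->2,0->3] -> levels [4 5 5 5]
  -> period-2 cycle (repeats step 5); tank 0 never drops to <=3
Tank 0 never reaches <=3 within 15 steps

Answer: -1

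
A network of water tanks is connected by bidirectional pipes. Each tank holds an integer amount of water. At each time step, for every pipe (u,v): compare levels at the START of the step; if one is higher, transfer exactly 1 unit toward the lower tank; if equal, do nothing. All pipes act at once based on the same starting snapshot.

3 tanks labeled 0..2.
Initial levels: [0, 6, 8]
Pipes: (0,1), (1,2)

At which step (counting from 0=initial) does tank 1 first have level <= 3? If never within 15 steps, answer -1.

Step 1: flows [1->0,2->1] -> levels [1 6 7]
Step 2: flows [1->0,2->1] -> levels [2 6 6]
Step 3: flows [1->0,1=2] -> levels [3 5 6]
Step 4: flows [1->0,2->1] -> levels [4 5 5]
Step 5: flows [1->0,1=2] -> levels [5 4 5]
Step 6: flows [0->1,2->1] -> levels [4 6 4]
Step 7: flows [1->0,1->2] -> levels [5 4 5]
  -> period-2 cycle (repeats step 5); tank 1 never drops to <=3
Tank 1 never reaches <=3 within 15 steps

Answer: -1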